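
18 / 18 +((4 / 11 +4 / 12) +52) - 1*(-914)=31934 / 33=967.70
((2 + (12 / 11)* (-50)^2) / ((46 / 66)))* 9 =35243.22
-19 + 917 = 898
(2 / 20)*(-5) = -1 / 2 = -0.50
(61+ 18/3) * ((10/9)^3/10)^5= 670000000000/205891132094649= 0.00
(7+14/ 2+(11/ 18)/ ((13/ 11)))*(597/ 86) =15721/ 156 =100.78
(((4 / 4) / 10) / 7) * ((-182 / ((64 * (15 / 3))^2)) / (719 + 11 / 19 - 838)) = 247 / 1152000000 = 0.00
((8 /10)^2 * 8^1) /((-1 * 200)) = -16 /625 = -0.03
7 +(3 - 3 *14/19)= 148/19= 7.79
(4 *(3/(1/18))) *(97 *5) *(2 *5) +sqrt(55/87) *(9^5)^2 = 1047600 +1162261467 *sqrt(4785)/29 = 2773389653.68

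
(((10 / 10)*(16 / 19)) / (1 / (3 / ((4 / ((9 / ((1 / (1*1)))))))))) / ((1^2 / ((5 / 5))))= 108 / 19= 5.68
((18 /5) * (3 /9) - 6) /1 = -24 /5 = -4.80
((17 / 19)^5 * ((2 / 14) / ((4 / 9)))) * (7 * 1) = 12778713 / 9904396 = 1.29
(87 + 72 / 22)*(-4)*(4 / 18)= -2648 / 33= -80.24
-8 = -8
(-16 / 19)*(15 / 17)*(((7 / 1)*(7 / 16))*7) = -5145 / 323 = -15.93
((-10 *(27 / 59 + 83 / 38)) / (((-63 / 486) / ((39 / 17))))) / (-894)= -10394865 / 19876451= -0.52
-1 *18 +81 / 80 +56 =39.01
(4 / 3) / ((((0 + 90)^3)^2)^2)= 1 / 211822152360750000000000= 0.00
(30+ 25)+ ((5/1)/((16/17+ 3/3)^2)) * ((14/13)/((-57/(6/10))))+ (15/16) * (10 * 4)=49753763/537966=92.48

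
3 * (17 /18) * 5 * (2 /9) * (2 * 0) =0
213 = 213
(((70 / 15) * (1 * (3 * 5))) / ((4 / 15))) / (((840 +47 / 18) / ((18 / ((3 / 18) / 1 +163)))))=510300 / 14848493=0.03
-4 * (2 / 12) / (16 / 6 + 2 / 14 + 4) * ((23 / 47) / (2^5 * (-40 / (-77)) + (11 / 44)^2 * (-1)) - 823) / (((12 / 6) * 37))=5524260749 / 5073756831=1.09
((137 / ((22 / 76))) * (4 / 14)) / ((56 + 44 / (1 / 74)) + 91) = 10412 / 262031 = 0.04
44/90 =22/45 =0.49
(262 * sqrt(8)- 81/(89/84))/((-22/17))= 57834/979- 4454 * sqrt(2)/11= -513.55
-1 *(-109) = 109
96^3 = 884736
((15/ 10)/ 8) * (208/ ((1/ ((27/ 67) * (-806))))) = -848718/ 67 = -12667.43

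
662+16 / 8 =664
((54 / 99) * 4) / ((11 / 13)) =312 / 121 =2.58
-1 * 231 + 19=-212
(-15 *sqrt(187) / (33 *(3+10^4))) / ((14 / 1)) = -5 *sqrt(187) / 1540462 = -0.00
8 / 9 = 0.89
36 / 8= 9 / 2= 4.50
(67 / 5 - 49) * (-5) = 178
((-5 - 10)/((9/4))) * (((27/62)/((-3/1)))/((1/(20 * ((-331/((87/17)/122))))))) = -137298800/899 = -152723.92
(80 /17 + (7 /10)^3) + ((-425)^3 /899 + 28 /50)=-1304929904451 /15283000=-85384.41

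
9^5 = 59049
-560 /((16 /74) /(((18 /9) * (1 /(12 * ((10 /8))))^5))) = -1036 /151875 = -0.01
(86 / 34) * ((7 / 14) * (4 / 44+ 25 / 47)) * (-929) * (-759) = 443771223 / 799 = 555408.29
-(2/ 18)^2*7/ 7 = -1/ 81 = -0.01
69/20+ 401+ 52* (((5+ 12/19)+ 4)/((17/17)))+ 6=346291/380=911.29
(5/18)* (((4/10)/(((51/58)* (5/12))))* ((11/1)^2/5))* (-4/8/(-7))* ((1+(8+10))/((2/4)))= 533368/26775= 19.92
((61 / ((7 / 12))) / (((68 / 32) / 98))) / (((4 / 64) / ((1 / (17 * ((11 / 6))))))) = 7870464 / 3179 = 2475.77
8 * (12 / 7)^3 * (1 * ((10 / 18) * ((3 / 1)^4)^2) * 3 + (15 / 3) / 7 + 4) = 1058614272 / 2401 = 440905.57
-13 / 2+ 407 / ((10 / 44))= 17843 / 10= 1784.30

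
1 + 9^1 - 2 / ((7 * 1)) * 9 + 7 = 101 / 7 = 14.43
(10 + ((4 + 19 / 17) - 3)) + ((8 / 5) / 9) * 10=2126 / 153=13.90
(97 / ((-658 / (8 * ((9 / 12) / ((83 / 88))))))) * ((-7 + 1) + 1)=128040 / 27307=4.69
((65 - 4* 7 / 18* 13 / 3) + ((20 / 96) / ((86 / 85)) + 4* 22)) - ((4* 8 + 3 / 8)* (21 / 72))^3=-695.49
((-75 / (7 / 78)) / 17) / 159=-1950 / 6307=-0.31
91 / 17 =5.35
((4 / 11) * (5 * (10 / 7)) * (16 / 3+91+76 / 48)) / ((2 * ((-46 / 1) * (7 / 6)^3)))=-1057500 / 607453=-1.74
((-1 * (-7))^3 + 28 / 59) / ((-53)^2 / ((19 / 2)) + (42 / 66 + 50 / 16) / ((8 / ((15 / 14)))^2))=425029355520 / 365975107339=1.16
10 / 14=5 / 7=0.71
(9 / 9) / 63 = 0.02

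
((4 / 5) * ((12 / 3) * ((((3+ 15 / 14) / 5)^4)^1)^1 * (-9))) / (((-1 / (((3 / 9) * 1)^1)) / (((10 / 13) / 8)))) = 0.41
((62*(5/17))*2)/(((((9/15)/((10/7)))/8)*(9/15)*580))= 62000/31059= 2.00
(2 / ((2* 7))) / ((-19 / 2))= -2 / 133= -0.02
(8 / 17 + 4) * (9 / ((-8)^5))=-171 / 139264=-0.00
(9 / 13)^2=81 / 169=0.48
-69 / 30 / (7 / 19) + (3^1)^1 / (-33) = -4877 / 770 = -6.33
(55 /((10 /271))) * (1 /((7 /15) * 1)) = 44715 /14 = 3193.93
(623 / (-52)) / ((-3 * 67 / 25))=15575 / 10452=1.49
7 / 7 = 1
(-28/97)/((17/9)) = -252/1649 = -0.15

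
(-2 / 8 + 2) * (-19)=-133 / 4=-33.25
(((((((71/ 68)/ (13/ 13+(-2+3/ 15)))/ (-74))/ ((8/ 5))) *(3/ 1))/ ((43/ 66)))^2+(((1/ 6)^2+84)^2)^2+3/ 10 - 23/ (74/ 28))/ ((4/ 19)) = 372428771189947813915980311/ 1572744498790072320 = 236801827.30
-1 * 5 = -5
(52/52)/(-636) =-1/636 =-0.00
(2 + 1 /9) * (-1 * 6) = -38 /3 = -12.67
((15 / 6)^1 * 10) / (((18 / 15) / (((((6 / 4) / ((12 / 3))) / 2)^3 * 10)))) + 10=46585 / 4096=11.37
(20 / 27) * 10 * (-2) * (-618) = 82400 / 9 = 9155.56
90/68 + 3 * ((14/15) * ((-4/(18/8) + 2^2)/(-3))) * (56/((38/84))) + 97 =-921083/5814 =-158.43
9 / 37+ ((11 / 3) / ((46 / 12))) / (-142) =14290 / 60421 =0.24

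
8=8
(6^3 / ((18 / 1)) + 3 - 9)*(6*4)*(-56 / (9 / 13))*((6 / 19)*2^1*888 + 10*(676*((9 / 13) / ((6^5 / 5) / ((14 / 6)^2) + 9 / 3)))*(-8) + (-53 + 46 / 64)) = -1976472194060 / 447887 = -4412881.36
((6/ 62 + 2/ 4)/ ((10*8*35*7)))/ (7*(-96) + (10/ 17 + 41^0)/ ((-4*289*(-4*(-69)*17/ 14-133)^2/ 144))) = -14558658509/ 321319196453802624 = -0.00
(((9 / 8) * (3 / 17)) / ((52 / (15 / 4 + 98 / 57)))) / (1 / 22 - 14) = -123453 / 82501952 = -0.00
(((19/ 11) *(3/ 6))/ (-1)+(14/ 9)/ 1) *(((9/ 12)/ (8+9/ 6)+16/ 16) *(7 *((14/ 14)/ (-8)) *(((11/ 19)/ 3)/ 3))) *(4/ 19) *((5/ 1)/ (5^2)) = -39319/ 22223160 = -0.00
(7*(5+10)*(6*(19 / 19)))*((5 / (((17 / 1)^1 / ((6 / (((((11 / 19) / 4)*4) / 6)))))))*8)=17236800 / 187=92175.40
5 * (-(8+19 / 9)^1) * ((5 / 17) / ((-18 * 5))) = 455 / 2754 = 0.17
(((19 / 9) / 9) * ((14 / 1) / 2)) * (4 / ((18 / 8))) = 2128 / 729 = 2.92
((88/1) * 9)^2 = 627264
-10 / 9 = -1.11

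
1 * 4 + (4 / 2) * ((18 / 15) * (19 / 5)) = 328 / 25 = 13.12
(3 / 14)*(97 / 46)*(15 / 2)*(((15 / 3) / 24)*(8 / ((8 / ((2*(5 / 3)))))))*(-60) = -181875 / 1288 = -141.21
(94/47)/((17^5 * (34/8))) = 8/24137569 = 0.00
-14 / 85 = -0.16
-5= -5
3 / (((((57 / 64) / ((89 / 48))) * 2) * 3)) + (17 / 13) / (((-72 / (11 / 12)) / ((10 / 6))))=648667 / 640224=1.01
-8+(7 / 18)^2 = -2543 / 324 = -7.85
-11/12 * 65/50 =-143/120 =-1.19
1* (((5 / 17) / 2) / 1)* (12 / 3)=0.59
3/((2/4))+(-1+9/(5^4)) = 3134/625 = 5.01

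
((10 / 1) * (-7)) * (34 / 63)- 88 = -1132 / 9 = -125.78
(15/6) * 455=2275/2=1137.50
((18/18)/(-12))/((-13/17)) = 17/156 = 0.11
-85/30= -17/6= -2.83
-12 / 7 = -1.71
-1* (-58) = 58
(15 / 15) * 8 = 8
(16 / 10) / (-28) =-2 / 35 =-0.06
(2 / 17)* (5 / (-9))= -10 / 153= -0.07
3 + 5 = 8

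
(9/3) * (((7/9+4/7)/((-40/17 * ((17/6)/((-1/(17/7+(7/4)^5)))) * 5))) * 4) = 17408/675285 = 0.03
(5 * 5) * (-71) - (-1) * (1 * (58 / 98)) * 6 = -86801 / 49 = -1771.45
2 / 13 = 0.15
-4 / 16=-0.25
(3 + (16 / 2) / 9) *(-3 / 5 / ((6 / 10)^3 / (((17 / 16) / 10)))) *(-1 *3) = 2975 / 864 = 3.44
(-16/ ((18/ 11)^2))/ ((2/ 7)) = -1694/ 81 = -20.91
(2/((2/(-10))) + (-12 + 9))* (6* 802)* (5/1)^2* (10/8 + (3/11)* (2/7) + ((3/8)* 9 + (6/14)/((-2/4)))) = -926219775/154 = -6014414.12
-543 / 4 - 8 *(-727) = 5680.25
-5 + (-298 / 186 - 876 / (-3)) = 26542 / 93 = 285.40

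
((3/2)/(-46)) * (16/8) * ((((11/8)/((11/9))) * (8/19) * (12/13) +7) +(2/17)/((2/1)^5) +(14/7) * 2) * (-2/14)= 2305941/21633248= 0.11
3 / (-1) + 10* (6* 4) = 237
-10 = -10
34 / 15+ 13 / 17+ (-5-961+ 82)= -224647 / 255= -880.97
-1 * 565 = -565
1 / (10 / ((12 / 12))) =1 / 10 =0.10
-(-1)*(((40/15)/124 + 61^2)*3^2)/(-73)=-1038165/2263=-458.76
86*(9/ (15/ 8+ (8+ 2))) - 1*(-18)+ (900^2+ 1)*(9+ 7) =1231209422/ 95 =12960099.18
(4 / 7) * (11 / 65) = 44 / 455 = 0.10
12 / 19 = 0.63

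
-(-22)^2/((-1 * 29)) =484/29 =16.69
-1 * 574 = -574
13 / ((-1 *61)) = -13 / 61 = -0.21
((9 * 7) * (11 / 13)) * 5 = 3465 / 13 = 266.54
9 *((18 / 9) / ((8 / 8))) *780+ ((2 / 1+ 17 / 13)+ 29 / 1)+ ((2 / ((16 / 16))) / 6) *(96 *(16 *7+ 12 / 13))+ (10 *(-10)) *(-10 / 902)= 103698616 / 5863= 17686.95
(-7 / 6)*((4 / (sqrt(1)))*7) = -98 / 3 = -32.67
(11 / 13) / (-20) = -11 / 260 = -0.04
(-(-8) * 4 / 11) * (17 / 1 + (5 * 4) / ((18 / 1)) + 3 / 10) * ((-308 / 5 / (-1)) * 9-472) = 10922944 / 2475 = 4413.31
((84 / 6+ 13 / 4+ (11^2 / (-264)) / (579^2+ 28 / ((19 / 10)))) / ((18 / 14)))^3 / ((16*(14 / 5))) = 4493207362299924226341233584685 / 83349056708610038345417637888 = 53.91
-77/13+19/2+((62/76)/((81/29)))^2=451051519/123163092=3.66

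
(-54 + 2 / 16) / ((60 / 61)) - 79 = -64211 / 480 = -133.77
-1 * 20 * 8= -160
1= 1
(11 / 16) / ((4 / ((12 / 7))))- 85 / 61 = -7507 / 6832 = -1.10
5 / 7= 0.71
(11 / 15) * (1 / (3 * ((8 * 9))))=11 / 3240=0.00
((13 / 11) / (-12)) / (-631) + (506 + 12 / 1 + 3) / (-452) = -5423657 / 4705998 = -1.15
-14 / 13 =-1.08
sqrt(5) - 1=1.24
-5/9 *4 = -2.22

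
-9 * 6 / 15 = -18 / 5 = -3.60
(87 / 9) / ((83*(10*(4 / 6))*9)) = 29 / 14940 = 0.00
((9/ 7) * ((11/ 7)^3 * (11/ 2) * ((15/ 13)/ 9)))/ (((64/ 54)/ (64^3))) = 24287662080/ 31213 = 778126.49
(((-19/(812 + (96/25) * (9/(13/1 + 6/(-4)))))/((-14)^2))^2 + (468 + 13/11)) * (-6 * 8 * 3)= -391872672326554331931/5800177877163824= -67562.18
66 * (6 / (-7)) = -396 / 7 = -56.57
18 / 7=2.57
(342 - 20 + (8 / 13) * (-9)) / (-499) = -4114 / 6487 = -0.63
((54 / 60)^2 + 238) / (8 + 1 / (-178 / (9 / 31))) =5068283 / 169750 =29.86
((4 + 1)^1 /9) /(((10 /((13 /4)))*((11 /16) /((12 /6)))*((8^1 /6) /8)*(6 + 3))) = 104 /297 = 0.35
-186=-186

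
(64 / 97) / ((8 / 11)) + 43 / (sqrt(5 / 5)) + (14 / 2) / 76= 324363 / 7372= 44.00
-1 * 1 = -1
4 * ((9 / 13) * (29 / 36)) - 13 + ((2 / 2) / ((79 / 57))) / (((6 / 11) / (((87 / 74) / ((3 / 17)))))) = -297399 / 151996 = -1.96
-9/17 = -0.53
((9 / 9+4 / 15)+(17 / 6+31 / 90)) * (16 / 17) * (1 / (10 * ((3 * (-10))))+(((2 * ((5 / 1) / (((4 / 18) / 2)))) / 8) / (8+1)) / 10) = 1168 / 2295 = 0.51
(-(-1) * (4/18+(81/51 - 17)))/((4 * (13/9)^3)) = -47061/37349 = -1.26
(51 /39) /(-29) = -17 /377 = -0.05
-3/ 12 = -1/ 4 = -0.25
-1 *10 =-10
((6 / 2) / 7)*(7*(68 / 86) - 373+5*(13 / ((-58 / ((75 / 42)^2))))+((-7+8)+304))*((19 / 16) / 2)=-1840035411 / 109496576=-16.80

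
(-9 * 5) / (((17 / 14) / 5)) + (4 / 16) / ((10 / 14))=-62881 / 340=-184.94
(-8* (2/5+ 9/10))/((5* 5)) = -52/125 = -0.42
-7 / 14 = -1 / 2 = -0.50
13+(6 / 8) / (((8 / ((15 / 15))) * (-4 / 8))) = 205 / 16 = 12.81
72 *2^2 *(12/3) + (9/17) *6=19638/17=1155.18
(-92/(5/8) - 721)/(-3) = 1447/5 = 289.40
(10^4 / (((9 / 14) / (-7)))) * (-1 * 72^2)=564480000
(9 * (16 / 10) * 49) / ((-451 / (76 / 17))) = -268128 / 38335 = -6.99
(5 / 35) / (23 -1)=1 / 154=0.01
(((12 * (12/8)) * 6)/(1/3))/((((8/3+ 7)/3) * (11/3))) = 8748/319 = 27.42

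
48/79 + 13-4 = 759/79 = 9.61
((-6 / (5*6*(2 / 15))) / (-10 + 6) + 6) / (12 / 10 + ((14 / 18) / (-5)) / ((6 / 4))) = 6885 / 1184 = 5.82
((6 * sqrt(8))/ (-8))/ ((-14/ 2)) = 3 * sqrt(2)/ 14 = 0.30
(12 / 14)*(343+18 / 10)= 10344 / 35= 295.54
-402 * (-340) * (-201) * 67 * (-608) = 1119127092480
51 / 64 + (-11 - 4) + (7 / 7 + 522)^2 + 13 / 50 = 437624091 / 1600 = 273515.06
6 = 6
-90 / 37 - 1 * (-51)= 1797 / 37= 48.57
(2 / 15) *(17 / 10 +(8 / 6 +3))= 181 / 225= 0.80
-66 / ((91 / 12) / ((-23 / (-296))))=-2277 / 3367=-0.68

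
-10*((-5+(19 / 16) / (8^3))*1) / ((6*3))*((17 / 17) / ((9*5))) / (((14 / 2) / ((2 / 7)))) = 4549 / 1806336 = 0.00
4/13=0.31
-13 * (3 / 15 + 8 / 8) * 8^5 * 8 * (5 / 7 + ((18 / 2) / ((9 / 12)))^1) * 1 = -1819803648 / 35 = -51994389.94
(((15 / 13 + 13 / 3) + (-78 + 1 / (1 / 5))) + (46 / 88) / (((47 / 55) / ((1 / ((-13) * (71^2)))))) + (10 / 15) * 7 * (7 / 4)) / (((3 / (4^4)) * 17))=-46794037568 / 157082601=-297.89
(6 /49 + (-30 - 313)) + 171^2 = 1416008 /49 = 28898.12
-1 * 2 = -2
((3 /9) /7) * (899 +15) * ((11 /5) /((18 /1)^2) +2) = 1485707 /17010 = 87.34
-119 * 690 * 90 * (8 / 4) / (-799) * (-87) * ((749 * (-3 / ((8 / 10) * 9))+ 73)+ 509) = -20415902850 / 47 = -434380911.70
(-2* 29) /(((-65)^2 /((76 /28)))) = -1102 /29575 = -0.04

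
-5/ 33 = -0.15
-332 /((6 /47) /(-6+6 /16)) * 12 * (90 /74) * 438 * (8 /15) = 1845329040 /37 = 49873757.84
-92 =-92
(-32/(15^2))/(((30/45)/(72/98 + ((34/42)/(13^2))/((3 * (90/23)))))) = -0.16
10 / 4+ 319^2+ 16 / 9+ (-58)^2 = 1892327 / 18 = 105129.28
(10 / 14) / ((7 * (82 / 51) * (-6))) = -85 / 8036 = -0.01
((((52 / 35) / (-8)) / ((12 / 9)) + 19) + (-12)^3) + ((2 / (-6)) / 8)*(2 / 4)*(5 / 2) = -1709.19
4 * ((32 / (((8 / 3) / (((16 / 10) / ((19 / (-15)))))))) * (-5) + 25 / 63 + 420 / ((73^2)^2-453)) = 2589736779400 / 8498038059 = 304.75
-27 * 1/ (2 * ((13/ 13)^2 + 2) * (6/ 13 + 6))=-39/ 56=-0.70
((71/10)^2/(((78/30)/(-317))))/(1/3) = -4793991/260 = -18438.43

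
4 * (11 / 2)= 22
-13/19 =-0.68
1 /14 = 0.07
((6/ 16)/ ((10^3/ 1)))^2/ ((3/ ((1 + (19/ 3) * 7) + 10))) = 83/ 32000000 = 0.00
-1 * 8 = -8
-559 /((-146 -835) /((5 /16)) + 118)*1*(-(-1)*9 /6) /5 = 129 /2324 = 0.06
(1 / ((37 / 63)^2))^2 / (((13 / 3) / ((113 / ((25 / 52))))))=21361015116 / 46854025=455.91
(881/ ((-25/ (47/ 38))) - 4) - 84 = -125007/ 950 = -131.59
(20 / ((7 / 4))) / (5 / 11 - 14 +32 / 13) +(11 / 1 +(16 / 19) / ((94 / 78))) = 21138709 / 1981567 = 10.67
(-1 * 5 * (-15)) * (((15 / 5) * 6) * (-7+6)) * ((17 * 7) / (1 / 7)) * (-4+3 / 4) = 7309575 / 2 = 3654787.50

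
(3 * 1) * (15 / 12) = 15 / 4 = 3.75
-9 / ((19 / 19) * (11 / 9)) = -81 / 11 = -7.36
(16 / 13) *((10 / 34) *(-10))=-3.62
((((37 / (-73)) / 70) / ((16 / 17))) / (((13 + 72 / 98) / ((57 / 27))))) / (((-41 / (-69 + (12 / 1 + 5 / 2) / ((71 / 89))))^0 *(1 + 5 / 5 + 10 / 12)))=-4921 / 11790960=-0.00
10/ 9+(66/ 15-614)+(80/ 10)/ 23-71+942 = 272059/ 1035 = 262.86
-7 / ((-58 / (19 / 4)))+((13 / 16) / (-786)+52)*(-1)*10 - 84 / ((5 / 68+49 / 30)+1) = -550.45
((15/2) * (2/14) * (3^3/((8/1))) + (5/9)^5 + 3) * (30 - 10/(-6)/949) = 3767254968235/18828600336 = 200.08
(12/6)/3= 2/3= 0.67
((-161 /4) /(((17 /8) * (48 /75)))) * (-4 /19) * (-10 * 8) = -161000 /323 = -498.45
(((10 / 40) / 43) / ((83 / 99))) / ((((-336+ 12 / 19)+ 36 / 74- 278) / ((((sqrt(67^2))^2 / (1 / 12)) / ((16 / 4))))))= -0.15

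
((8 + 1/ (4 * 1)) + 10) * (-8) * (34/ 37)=-134.16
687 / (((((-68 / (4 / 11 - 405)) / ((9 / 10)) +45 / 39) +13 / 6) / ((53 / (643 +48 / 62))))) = 1175622128694 / 72901064999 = 16.13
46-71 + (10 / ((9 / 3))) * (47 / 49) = -3205 / 147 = -21.80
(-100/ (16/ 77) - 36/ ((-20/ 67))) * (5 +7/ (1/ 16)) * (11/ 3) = -3094377/ 20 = -154718.85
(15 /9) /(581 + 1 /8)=40 /13947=0.00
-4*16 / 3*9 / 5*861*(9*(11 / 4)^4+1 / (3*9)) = -1021151453 / 60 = -17019190.88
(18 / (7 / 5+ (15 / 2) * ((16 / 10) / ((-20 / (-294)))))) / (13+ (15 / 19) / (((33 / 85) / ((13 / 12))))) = 225720 / 33896681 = 0.01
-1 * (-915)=915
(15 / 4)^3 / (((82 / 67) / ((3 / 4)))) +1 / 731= 495913117 / 15345152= 32.32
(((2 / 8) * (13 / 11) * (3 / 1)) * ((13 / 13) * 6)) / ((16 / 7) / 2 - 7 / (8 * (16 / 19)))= 17472 / 341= 51.24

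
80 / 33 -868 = -28564 / 33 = -865.58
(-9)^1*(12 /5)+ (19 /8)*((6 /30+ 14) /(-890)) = -770309 /35600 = -21.64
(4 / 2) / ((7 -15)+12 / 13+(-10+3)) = -26 / 183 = -0.14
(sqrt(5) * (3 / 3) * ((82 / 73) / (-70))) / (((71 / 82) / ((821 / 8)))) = -1380101 * sqrt(5) / 725620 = -4.25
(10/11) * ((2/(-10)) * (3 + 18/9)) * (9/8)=-45/44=-1.02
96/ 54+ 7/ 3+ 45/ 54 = 89/ 18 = 4.94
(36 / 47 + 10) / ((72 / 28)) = 1771 / 423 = 4.19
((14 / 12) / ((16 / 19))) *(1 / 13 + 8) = 11.19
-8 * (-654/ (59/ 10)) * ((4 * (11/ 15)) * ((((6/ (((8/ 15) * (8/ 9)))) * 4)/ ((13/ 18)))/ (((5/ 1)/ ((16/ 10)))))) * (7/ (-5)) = -1566335232/ 19175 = -81686.32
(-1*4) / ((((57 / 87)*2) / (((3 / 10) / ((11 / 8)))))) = -696 / 1045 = -0.67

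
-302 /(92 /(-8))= 604 /23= 26.26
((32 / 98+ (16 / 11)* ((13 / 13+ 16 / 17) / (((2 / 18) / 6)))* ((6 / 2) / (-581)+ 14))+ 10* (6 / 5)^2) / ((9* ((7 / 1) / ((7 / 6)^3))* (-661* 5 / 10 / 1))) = -185683802 / 1133195265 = -0.16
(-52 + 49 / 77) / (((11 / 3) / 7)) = -11865 / 121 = -98.06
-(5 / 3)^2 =-25 / 9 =-2.78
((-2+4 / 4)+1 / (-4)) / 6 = -5 / 24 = -0.21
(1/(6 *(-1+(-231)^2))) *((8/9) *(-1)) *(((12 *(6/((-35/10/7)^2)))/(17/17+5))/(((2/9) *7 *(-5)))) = 2/116725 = 0.00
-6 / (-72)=1 / 12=0.08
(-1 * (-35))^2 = 1225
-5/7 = -0.71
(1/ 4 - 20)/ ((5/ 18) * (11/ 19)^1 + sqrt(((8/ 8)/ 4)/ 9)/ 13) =-175617/ 1544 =-113.74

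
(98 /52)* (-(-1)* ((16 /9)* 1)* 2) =784 /117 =6.70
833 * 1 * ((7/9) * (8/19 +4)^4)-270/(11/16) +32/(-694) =122927804170672/497435257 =247123.22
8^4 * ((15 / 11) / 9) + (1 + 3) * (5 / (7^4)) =49173140 / 79233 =620.61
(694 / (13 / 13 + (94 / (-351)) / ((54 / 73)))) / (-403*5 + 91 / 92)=-7757532 / 14362273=-0.54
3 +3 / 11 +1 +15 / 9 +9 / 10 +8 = 4897 / 330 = 14.84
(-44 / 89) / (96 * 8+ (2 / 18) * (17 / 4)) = -144 / 223835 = -0.00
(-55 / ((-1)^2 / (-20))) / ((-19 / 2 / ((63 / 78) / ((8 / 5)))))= -28875 / 494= -58.45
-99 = -99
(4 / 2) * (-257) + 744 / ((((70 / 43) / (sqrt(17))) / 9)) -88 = -602 + 143964 * sqrt(17) / 35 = 16357.39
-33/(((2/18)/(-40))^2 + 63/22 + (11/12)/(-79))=-3716539200/321203669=-11.57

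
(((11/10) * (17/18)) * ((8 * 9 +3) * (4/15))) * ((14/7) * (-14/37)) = -5236/333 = -15.72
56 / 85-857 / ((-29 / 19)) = 1385679 / 2465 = 562.14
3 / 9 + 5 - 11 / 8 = 95 / 24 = 3.96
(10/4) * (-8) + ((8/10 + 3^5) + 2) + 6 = 1159/5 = 231.80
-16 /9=-1.78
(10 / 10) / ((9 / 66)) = 22 / 3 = 7.33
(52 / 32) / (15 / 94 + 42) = 611 / 15852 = 0.04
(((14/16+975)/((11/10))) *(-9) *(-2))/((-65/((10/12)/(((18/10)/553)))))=-107931775/1716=-62897.30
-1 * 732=-732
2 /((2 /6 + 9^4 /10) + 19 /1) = 60 /20263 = 0.00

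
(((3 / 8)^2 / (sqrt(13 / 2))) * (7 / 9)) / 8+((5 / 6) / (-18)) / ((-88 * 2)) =5 / 19008+7 * sqrt(26) / 6656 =0.01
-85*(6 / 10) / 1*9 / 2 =-459 / 2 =-229.50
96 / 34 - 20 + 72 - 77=-377 / 17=-22.18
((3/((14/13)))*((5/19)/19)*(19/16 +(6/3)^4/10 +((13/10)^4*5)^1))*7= 4.61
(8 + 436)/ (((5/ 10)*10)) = 444/ 5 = 88.80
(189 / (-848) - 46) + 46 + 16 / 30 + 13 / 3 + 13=224429 / 12720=17.64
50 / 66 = 25 / 33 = 0.76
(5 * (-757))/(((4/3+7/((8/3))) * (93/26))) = -157456/589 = -267.33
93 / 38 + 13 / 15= 1889 / 570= 3.31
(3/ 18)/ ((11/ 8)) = 4/ 33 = 0.12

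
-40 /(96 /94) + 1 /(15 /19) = -379 /10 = -37.90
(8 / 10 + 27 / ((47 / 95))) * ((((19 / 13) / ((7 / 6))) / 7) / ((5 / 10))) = 32604 / 1645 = 19.82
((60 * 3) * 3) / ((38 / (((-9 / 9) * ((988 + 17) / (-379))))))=271350 / 7201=37.68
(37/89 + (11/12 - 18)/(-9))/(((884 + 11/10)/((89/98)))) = 111205/46839492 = 0.00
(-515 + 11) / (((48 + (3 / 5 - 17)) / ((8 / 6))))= -1680 / 79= -21.27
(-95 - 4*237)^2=1087849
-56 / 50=-28 / 25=-1.12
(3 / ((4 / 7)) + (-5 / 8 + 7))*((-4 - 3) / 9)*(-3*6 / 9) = 217 / 12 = 18.08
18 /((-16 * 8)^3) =-9 /1048576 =-0.00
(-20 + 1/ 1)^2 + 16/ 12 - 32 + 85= 1246/ 3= 415.33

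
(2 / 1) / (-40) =-1 / 20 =-0.05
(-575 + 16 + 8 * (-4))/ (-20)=591/ 20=29.55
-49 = -49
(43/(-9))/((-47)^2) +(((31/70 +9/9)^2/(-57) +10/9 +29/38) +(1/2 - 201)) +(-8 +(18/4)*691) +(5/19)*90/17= 30461157103997/10488552900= 2904.23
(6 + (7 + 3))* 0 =0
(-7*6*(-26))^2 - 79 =1192385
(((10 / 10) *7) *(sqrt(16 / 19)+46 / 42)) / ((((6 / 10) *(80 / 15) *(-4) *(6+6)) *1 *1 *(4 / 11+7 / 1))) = -1265 / 186624 -385 *sqrt(19) / 295488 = -0.01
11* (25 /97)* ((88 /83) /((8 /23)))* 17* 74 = 87525350 /8051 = 10871.36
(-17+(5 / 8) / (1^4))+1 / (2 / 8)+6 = -51 / 8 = -6.38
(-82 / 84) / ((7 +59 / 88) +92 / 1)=-0.01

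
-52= -52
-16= -16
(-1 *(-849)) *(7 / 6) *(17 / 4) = 33677 / 8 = 4209.62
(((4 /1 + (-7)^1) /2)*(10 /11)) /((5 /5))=-15 /11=-1.36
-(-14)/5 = 14/5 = 2.80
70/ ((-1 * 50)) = -7/ 5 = -1.40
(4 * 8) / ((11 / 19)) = 608 / 11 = 55.27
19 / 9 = 2.11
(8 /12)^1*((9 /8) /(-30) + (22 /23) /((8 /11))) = 2351 /2760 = 0.85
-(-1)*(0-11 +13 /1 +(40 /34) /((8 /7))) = 103 /34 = 3.03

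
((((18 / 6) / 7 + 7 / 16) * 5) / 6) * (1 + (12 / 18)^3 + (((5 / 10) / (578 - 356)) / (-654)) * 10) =273833425 / 292699008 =0.94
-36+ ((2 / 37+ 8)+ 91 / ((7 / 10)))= 3776 / 37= 102.05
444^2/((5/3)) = 591408/5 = 118281.60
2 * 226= 452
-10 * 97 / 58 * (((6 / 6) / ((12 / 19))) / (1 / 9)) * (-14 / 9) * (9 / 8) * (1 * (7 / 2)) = 1459.70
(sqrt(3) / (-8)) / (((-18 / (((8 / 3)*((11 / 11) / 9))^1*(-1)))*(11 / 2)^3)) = -4*sqrt(3) / 323433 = -0.00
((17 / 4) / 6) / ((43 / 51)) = 289 / 344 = 0.84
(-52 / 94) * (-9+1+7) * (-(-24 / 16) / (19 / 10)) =390 / 893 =0.44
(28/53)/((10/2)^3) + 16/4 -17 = -86097/6625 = -13.00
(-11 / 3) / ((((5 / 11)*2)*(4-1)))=-121 / 90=-1.34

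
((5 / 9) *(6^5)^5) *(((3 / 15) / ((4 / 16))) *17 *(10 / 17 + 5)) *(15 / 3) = 6001949695207381401600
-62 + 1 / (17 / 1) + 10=-883 / 17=-51.94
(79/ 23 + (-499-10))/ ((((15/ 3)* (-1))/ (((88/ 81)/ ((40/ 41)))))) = 582692/ 5175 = 112.60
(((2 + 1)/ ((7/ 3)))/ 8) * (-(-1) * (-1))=-9/ 56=-0.16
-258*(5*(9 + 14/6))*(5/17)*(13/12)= -4658.33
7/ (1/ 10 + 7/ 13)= 910/ 83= 10.96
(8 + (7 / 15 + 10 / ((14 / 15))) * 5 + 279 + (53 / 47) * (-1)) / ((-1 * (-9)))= 37.98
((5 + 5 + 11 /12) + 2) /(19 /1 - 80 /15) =155 /164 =0.95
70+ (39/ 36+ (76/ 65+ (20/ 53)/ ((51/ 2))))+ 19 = 91.27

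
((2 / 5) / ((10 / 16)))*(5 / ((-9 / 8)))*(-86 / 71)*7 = 77056 / 3195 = 24.12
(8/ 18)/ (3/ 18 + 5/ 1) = 8/ 93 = 0.09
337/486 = 0.69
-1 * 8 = -8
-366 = -366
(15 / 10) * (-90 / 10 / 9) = -1.50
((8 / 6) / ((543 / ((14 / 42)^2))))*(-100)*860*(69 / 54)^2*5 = -227470000 / 1187541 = -191.55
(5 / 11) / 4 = 0.11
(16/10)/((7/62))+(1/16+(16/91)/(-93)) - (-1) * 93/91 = 10327579/677040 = 15.25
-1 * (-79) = 79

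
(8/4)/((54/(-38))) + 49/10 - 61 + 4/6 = -15347/270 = -56.84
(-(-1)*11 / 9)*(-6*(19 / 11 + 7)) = -64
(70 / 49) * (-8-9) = -170 / 7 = -24.29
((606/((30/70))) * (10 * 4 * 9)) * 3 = 1527120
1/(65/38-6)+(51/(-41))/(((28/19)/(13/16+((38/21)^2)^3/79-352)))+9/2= 2030751136171663405/6761936375756352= 300.32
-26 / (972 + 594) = -13 / 783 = -0.02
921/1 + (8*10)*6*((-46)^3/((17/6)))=-280312023/17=-16488942.53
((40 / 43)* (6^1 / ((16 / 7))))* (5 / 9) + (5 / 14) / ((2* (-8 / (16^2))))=-3935 / 903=-4.36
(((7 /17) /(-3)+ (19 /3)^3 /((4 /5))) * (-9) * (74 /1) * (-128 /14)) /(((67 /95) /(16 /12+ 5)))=1245434462560 /71757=17356278.31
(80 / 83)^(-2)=6889 / 6400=1.08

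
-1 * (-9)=9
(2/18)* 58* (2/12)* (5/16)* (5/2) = 0.84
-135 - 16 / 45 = -6091 / 45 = -135.36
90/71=1.27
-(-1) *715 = 715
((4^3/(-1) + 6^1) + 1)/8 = -57/8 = -7.12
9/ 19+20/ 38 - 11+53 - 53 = -10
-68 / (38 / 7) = -238 / 19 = -12.53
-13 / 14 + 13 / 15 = -13 / 210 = -0.06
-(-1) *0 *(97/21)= 0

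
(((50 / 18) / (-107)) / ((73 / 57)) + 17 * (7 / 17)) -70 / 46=2941633 / 538959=5.46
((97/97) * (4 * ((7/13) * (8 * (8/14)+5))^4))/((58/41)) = 1652391922/828269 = 1994.99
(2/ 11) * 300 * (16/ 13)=9600/ 143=67.13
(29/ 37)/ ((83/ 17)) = 493/ 3071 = 0.16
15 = 15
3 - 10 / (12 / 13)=-47 / 6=-7.83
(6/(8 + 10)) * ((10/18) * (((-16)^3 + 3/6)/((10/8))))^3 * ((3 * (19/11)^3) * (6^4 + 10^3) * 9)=-69236236282685135552/107811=-642200112072841.69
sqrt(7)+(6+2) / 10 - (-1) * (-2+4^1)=sqrt(7)+14 / 5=5.45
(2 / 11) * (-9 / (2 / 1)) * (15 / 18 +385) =-6945 / 22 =-315.68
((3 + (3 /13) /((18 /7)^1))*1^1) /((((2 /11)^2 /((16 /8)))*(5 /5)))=29161 /156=186.93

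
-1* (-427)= 427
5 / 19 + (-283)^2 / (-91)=-1521236 / 1729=-879.84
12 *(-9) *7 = -756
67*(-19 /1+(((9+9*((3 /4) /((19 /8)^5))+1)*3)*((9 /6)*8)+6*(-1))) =56109537863 /2476099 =22660.46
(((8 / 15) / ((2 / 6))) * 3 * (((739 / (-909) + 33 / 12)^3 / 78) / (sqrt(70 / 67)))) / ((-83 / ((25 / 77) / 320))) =-349359908507 * sqrt(4690) / 4473030053962229760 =-0.00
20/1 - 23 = -3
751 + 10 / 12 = 4511 / 6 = 751.83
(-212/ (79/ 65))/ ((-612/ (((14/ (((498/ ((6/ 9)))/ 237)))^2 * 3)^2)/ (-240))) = -5220025563334400/ 21783369339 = -239633.52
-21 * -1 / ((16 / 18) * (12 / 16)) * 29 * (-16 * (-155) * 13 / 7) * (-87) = -366036840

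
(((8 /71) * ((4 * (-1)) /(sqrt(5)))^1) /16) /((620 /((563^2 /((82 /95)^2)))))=-114425809 * sqrt(5) /29599048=-8.64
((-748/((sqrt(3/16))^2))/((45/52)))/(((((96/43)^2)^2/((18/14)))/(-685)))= 1138621416647/6967296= 163423.72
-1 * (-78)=78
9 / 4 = 2.25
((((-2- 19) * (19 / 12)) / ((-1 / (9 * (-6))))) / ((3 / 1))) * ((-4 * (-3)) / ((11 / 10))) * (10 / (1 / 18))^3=-418854240000 / 11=-38077658181.82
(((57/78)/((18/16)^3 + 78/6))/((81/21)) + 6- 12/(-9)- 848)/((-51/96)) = 9961542592/6295185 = 1582.41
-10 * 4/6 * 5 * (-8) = 800/3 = 266.67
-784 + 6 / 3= -782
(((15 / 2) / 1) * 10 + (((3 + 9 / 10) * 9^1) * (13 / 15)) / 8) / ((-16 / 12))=-94563 / 1600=-59.10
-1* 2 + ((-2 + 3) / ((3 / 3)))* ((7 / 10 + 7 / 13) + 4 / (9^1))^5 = 25210801495180849 / 2192448035700000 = 11.50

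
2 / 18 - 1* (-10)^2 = -899 / 9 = -99.89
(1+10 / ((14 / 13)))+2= 12.29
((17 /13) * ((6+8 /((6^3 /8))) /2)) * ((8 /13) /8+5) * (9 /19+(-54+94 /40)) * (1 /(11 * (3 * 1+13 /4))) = -11240366 /722475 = -15.56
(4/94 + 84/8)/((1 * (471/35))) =34685/44274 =0.78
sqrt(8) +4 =6.83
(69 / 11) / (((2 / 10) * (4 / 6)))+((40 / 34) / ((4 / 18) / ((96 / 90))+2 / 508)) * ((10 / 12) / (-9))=101338085 / 2177802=46.53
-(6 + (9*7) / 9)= -13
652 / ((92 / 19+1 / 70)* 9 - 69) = -867160 / 33639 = -25.78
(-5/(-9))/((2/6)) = 5/3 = 1.67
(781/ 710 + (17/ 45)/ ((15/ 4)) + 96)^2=17218950841/ 1822500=9447.98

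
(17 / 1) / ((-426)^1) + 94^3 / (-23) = -353829175 / 9798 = -36112.39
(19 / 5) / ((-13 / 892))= -260.74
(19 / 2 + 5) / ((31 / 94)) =1363 / 31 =43.97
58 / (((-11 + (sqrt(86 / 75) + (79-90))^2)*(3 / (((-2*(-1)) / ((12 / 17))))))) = 677875*sqrt(258) / 99550644 + 12842650 / 24887661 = 0.63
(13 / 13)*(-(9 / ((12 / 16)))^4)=-20736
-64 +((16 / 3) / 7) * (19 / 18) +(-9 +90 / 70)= -13402 / 189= -70.91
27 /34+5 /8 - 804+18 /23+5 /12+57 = -6985277 /9384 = -744.38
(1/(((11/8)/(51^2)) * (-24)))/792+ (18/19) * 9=464957/55176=8.43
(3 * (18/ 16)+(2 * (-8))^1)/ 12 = -101/ 96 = -1.05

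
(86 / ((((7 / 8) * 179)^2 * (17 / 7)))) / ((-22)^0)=5504 / 3812879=0.00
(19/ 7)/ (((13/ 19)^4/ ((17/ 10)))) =42093683/ 1999270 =21.05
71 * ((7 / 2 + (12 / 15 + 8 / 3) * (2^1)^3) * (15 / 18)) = 66527 / 36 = 1847.97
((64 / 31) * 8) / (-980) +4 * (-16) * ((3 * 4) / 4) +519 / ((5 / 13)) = 1758065 / 1519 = 1157.38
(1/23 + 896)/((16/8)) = 20609/46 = 448.02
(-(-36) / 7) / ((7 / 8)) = 288 / 49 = 5.88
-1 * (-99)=99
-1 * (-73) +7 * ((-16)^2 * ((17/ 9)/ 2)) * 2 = 31121/ 9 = 3457.89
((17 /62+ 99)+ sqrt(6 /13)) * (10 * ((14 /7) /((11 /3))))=60 * sqrt(78) /143+ 184650 /341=545.20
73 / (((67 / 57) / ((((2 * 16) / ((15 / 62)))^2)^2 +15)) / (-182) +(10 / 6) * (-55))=-0.80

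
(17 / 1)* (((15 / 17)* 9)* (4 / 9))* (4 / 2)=120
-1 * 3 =-3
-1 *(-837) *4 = 3348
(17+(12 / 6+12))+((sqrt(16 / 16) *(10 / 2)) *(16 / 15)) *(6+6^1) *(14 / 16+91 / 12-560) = -105803 / 3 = -35267.67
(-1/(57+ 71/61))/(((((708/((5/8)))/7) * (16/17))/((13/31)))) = -471835/9967552512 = -0.00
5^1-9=-4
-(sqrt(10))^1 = -sqrt(10) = -3.16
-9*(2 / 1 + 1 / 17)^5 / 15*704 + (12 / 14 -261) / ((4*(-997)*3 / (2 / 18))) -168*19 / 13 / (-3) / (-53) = -3840801881658428801 / 245787350402412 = -15626.52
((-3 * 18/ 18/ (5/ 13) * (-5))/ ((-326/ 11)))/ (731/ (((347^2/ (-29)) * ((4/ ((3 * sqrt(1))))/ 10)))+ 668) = -51655461/ 26169395557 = -0.00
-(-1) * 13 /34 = 13 /34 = 0.38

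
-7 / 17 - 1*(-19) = 316 / 17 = 18.59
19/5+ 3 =34/5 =6.80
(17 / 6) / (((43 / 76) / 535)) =345610 / 129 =2679.15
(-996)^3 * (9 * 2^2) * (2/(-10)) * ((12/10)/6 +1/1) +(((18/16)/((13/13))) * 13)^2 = 13658775009489/1600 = 8536734380.93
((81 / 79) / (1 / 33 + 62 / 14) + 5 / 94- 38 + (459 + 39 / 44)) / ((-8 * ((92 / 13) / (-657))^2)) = -2591129730895680429 / 5697056104960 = -454819.06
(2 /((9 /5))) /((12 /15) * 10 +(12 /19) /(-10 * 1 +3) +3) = 1330 /13059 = 0.10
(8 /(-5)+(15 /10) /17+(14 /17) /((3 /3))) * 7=-819 /170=-4.82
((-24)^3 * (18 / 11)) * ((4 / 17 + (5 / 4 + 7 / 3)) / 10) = -8076672 / 935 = -8638.15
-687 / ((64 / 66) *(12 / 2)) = -7557 / 64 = -118.08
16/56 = 2/7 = 0.29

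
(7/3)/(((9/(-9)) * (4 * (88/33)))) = -7/32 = -0.22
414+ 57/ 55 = 22827/ 55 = 415.04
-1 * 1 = -1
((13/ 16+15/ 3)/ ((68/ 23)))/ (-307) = -2139/ 334016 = -0.01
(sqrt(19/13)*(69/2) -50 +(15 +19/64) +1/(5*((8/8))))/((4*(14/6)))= -33123/8960 +207*sqrt(247)/728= 0.77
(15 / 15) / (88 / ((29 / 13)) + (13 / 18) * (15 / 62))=10788 / 427453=0.03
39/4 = 9.75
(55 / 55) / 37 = 1 / 37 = 0.03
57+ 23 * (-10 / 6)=56 / 3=18.67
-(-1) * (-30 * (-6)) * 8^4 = 737280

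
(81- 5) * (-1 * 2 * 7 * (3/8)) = -399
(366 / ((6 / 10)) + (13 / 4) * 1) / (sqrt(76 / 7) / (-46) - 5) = -45417295 / 370224 + 56419 * sqrt(133) / 370224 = -120.92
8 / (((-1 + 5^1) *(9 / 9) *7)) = 2 / 7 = 0.29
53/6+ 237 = 1475/6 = 245.83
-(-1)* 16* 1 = 16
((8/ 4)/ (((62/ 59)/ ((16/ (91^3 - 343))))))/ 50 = 118/ 145937925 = 0.00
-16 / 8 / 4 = -1 / 2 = -0.50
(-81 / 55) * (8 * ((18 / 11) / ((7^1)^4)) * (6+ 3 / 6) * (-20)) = 303264 / 290521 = 1.04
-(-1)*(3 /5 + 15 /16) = 123 /80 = 1.54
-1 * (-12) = 12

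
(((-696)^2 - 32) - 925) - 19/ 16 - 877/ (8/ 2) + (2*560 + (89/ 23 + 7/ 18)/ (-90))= 72188793103/ 149040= 484358.52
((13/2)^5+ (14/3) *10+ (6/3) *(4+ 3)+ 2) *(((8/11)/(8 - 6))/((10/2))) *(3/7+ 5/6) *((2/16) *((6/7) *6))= 242263/352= 688.25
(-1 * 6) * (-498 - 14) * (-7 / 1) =-21504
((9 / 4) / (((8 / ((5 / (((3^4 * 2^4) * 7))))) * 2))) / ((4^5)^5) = 5 / 72634054790231359488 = 0.00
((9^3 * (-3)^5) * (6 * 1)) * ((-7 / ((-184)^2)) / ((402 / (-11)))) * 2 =-13640319 / 1134176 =-12.03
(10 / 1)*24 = 240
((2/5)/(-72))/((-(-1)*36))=-1/6480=-0.00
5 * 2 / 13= 10 / 13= 0.77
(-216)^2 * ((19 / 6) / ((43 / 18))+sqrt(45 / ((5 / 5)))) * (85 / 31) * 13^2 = 38202166080 / 1333+2010640320 * sqrt(5) / 31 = 173688738.74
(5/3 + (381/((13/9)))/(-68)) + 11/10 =-14749/13260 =-1.11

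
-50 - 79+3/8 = -1029/8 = -128.62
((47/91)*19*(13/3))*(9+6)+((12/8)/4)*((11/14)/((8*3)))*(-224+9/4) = 325189/512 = 635.13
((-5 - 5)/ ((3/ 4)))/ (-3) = 40/ 9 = 4.44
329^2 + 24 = 108265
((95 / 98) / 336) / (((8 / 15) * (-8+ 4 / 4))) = -475 / 614656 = -0.00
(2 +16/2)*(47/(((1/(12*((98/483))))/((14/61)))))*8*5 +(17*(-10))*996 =-222816760/1403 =-158814.51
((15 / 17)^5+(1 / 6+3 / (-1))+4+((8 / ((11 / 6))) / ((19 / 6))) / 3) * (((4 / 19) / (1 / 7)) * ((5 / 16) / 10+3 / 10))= 1427364873683 / 1353180515280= 1.05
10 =10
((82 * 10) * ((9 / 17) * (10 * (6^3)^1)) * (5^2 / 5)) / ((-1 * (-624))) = 1660500 / 221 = 7513.57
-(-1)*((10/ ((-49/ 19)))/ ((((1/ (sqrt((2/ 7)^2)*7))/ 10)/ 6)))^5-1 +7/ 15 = -92419899955202259801992/ 4237128735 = -21811916921896.94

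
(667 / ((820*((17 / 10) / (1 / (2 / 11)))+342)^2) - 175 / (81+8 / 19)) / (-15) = 0.14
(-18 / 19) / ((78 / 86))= -258 / 247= -1.04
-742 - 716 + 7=-1451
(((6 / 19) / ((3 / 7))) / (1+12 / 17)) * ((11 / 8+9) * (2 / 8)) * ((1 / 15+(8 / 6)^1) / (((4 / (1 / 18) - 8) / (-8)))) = -69139 / 352640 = -0.20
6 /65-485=-31519 /65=-484.91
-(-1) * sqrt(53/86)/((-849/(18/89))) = -3 * sqrt(4558)/1083041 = -0.00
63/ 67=0.94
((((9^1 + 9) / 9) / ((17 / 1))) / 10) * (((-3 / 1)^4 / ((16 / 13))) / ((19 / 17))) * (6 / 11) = 3159 / 8360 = 0.38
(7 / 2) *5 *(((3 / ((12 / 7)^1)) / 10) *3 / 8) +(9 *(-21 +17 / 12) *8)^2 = 1988101.15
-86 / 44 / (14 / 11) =-43 / 28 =-1.54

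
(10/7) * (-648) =-6480/7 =-925.71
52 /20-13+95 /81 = -3737 /405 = -9.23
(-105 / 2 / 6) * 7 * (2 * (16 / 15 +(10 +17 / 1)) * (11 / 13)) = -226919 / 78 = -2909.22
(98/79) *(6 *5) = 2940/79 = 37.22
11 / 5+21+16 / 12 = 368 / 15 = 24.53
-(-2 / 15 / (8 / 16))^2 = -16 / 225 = -0.07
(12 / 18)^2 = 4 / 9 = 0.44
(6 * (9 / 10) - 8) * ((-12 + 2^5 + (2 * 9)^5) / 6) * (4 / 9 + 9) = -7733313.85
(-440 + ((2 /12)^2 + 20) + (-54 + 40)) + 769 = 335.03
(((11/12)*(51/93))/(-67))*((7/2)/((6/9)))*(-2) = 1309/16616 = 0.08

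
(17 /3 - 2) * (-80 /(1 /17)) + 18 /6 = -14951 /3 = -4983.67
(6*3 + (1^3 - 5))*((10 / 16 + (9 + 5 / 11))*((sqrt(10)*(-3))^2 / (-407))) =-279405 / 8954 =-31.20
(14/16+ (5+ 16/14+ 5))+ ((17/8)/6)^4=447155143/37158912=12.03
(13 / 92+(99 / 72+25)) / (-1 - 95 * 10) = -0.03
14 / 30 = 7 / 15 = 0.47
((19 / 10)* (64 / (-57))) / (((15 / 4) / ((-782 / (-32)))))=-3128 / 225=-13.90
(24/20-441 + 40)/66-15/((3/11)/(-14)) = 763.94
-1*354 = -354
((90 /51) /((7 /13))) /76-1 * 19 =-85723 /4522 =-18.96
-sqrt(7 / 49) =-sqrt(7) / 7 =-0.38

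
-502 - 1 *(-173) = -329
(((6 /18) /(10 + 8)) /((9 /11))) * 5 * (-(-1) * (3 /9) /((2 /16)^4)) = 112640 /729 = 154.51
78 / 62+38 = 1217 / 31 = 39.26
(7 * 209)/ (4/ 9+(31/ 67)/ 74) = 9325998/ 2873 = 3246.08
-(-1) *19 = 19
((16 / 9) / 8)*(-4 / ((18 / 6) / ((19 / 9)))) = -152 / 243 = -0.63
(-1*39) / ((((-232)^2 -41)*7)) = -39 / 376481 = -0.00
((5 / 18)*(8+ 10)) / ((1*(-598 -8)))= -5 / 606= -0.01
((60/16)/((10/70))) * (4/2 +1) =315/4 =78.75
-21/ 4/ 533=-0.01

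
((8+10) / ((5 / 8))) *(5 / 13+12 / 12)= 39.88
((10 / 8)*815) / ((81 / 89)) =362675 / 324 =1119.37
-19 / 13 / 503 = -0.00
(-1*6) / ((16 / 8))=-3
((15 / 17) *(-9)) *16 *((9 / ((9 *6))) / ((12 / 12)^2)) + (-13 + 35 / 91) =-7468 / 221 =-33.79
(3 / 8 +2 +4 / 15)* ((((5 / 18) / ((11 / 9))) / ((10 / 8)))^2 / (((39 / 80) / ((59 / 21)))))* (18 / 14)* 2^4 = 2393984 / 231231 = 10.35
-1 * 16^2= -256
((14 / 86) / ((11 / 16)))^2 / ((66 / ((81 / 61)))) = 169344 / 150122159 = 0.00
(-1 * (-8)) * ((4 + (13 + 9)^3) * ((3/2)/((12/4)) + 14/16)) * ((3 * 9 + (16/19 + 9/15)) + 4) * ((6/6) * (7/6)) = 1263934364/285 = 4434857.42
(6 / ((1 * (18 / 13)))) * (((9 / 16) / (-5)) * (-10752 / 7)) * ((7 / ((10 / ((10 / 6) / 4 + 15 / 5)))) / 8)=11193 / 50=223.86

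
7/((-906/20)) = -70/453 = -0.15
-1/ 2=-0.50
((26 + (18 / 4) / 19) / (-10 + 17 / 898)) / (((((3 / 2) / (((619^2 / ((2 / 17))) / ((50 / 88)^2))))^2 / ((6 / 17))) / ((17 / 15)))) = -142377918598311432583596544 / 2993501953125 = -47562326942756.51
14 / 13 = 1.08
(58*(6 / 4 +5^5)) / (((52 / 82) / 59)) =33742631 / 2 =16871315.50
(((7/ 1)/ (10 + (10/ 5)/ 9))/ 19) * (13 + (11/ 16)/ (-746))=9774891/ 20864128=0.47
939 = 939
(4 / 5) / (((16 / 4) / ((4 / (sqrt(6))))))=2 * sqrt(6) / 15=0.33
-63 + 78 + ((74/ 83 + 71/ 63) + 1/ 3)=90733/ 5229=17.35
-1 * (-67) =67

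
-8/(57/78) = -208/19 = -10.95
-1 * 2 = -2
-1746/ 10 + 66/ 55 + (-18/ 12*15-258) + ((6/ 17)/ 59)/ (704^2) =-564087456753/ 1242757120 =-453.90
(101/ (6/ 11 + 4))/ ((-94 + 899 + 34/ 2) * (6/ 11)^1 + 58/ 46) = 281083/ 5687750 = 0.05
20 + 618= 638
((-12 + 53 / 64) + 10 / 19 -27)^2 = 2095533729 / 1478656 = 1417.19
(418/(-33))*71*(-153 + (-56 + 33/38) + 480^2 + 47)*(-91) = 18842595499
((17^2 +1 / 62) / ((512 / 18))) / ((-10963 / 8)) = -161271 / 21750592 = -0.01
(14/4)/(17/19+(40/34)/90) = 2907/754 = 3.86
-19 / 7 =-2.71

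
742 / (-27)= -742 / 27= -27.48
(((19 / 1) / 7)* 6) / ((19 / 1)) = 6 / 7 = 0.86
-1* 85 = -85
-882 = -882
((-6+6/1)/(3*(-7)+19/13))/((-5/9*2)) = 0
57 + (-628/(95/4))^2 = 6824569/9025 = 756.18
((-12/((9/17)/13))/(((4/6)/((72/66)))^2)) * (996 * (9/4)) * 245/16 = -3276151515/121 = -27075632.36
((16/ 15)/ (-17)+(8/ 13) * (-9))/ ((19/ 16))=-297088/ 62985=-4.72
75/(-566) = -75/566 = -0.13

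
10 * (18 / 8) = 45 / 2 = 22.50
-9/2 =-4.50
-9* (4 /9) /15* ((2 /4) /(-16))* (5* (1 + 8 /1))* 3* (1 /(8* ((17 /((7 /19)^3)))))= 3087 /7462592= 0.00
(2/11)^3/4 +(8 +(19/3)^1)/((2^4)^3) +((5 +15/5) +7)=245411729/16355328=15.01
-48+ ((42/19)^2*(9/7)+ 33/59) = -876627/21299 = -41.16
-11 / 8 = -1.38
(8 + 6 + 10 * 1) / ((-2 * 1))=-12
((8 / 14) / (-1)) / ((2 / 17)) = -34 / 7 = -4.86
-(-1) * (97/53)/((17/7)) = 679/901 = 0.75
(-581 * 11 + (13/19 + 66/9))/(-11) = 363830/627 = 580.27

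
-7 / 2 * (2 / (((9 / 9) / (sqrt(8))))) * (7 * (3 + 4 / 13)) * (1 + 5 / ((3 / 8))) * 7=-1268414 * sqrt(2) / 39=-45995.08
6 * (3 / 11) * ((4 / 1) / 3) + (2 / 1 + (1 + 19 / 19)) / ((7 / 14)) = 112 / 11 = 10.18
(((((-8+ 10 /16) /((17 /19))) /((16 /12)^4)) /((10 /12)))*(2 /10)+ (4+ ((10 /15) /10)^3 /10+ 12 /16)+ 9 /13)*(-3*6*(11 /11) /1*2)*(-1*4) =18393296827 /26520000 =693.56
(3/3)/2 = 1/2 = 0.50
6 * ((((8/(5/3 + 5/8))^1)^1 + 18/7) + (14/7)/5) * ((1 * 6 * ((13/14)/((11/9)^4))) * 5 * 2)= 7639523424/7891499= 968.07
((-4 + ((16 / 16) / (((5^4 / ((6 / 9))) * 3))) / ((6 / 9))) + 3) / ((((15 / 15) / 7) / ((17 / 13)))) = -223006 / 24375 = -9.15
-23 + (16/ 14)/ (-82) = -6605/ 287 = -23.01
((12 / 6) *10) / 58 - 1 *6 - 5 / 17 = -2933 / 493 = -5.95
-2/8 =-1/4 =-0.25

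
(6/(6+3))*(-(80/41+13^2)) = -14018/123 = -113.97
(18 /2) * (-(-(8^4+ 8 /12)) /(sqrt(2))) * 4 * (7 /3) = 243329.59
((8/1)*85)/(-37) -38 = -2086/37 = -56.38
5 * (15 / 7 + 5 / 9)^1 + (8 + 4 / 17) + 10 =33980 / 1071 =31.73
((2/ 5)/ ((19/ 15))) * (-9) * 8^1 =-432/ 19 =-22.74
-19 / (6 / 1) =-19 / 6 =-3.17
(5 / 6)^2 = 25 / 36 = 0.69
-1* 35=-35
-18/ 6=-3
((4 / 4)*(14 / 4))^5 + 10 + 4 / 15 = 257033 / 480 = 535.49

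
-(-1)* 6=6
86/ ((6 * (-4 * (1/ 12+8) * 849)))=-43/ 82353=-0.00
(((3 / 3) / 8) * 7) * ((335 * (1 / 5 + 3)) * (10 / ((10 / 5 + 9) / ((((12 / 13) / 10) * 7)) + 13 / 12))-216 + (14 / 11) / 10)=73424323 / 223080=329.14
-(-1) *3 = 3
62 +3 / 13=809 / 13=62.23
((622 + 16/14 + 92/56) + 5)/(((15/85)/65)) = 3247595/14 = 231971.07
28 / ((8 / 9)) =63 / 2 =31.50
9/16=0.56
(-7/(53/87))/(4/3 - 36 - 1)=1827/5671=0.32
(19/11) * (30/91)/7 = 570/7007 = 0.08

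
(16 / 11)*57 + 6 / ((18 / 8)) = 2824 / 33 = 85.58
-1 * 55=-55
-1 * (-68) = 68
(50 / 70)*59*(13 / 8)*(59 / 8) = 226265 / 448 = 505.06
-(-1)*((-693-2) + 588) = -107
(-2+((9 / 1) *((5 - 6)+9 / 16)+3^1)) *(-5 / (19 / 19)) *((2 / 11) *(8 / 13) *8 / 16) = 0.82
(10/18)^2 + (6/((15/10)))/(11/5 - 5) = -635/567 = -1.12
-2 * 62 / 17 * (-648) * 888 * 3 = 214057728 / 17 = 12591631.06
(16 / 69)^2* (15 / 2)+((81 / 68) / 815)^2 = 1965691308307 / 4874274346800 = 0.40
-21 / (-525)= 1 / 25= 0.04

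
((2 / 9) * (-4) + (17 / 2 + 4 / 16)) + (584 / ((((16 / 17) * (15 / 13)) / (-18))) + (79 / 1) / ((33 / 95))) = -18700139 / 1980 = -9444.51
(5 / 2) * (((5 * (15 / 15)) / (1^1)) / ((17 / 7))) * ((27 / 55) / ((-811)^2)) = 945 / 245987654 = 0.00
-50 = -50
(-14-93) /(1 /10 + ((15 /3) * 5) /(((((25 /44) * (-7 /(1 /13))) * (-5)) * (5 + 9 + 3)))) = -331058 /327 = -1012.41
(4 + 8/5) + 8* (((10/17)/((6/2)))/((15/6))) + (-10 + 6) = 568/255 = 2.23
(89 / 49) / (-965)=-89 / 47285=-0.00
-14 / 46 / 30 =-7 / 690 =-0.01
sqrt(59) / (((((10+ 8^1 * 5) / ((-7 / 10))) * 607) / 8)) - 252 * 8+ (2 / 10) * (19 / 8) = -80621 / 40 - 14 * sqrt(59) / 75875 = -2015.53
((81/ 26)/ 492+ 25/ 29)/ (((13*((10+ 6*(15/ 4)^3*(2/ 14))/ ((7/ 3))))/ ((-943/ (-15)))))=484082564/ 2727038925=0.18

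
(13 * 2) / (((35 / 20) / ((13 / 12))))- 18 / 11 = 3340 / 231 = 14.46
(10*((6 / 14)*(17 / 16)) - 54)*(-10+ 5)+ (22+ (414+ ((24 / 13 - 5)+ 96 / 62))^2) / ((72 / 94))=18197059946579 / 81854136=222310.82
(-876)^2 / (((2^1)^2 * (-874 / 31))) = -2973582 / 437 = -6804.54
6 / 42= 1 / 7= 0.14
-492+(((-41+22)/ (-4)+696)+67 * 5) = 2175/ 4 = 543.75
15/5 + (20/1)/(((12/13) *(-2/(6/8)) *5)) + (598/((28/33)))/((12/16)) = 52701/56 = 941.09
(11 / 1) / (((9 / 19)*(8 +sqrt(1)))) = 209 / 81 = 2.58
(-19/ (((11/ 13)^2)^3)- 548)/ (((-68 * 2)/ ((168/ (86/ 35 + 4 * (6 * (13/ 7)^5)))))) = 1875074701163265/ 1348065767939902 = 1.39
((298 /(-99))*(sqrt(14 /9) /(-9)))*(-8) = -2384*sqrt(14) /2673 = -3.34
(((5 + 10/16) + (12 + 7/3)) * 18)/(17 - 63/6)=1437/26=55.27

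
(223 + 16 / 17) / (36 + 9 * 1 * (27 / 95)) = 40185 / 6919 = 5.81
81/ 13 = 6.23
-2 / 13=-0.15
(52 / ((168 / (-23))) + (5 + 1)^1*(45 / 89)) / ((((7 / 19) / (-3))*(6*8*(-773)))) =-0.00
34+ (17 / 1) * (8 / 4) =68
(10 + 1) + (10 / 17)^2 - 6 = 5.35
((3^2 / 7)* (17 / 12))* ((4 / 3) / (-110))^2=17 / 63525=0.00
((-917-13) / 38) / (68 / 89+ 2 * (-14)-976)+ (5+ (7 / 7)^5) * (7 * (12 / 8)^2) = 160357989 / 1696472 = 94.52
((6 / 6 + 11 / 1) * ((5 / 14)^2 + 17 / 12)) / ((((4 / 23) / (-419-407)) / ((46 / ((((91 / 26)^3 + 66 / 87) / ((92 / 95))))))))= -604880166272 / 6731795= -89854.22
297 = 297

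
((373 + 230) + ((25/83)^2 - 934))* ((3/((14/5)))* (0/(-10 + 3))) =0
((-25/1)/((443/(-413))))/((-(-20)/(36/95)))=3717/8417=0.44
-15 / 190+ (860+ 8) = 32981 / 38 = 867.92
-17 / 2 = -8.50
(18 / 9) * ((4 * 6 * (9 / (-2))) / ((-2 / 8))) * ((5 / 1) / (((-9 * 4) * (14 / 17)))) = -1020 / 7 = -145.71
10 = 10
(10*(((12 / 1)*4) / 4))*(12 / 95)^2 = 3456 / 1805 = 1.91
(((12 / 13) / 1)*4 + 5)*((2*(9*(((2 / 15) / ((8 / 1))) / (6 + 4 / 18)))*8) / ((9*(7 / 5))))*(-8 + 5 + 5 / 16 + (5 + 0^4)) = 12543 / 20384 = 0.62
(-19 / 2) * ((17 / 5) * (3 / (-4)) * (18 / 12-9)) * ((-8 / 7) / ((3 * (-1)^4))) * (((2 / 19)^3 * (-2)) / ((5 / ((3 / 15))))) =-408 / 63175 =-0.01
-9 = -9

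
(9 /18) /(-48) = -0.01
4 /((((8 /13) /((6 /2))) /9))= 351 /2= 175.50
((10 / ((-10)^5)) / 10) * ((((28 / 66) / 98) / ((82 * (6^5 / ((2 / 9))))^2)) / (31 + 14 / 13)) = -13 / 79307319421409587200000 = -0.00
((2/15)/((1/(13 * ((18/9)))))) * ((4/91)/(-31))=-16/3255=-0.00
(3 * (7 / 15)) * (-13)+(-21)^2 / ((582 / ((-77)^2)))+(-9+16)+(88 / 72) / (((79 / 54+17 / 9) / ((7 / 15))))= 786828007 / 175570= 4481.56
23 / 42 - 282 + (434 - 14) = 5819 / 42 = 138.55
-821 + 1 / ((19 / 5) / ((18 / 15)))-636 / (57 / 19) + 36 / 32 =-156797 / 152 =-1031.56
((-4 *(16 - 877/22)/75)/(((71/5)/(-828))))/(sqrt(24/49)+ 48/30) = -14200200/247577+ 2535750 *sqrt(6)/247577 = -32.27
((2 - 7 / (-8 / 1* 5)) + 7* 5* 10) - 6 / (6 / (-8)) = 14407 / 40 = 360.18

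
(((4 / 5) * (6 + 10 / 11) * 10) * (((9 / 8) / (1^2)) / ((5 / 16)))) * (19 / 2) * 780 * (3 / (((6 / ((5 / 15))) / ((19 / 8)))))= 6420024 / 11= 583638.55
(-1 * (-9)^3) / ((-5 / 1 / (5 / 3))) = -243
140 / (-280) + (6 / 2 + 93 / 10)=59 / 5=11.80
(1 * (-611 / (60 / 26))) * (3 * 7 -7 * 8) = 55601 / 6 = 9266.83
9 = 9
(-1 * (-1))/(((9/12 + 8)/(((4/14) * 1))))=8/245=0.03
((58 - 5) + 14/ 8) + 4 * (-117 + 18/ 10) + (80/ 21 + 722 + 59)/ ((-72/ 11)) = -3976193/ 7560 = -525.95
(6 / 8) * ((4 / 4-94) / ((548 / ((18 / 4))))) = -2511 / 4384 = -0.57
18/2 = 9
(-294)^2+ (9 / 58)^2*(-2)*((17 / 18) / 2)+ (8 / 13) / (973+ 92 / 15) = 111034254165765 / 1284583768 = 86435.98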